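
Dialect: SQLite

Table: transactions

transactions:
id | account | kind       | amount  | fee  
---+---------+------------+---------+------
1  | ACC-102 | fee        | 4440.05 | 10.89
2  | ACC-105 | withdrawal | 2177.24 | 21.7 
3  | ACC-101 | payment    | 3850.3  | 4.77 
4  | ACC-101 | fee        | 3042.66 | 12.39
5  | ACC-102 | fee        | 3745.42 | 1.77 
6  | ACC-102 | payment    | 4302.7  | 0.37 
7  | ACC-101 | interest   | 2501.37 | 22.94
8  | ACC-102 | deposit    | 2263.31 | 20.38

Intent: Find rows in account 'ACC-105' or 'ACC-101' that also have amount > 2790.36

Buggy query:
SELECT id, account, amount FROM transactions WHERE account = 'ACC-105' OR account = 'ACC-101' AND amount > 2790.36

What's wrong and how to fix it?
Bug: AND binds tighter than OR, so this parses as account = 'ACC-105' OR (account = 'ACC-101' AND amount > 2790.36)

Fix: Group the OR with parentheses (or use IN), then AND the threshold

Corrected query:
SELECT id, account, amount FROM transactions WHERE (account = 'ACC-105' OR account = 'ACC-101') AND amount > 2790.36

Result:
id | account | amount 
---+---------+--------
3  | ACC-101 | 3850.3 
4  | ACC-101 | 3042.66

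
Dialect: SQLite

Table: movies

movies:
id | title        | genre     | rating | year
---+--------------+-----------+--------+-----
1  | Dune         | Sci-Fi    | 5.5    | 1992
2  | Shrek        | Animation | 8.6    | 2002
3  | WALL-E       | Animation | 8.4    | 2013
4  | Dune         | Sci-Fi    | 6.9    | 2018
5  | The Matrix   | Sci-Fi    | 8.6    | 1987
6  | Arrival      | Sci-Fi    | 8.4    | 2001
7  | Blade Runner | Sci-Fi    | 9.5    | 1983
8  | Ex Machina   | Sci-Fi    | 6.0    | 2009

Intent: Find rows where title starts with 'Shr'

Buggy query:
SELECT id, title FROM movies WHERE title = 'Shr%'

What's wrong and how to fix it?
Bug: Wildcards only work with LIKE; '=' treats '%' as a literal character

Fix: Use LIKE for wildcard pattern matching

Corrected query:
SELECT id, title FROM movies WHERE title LIKE 'Shr%'

Result:
id | title
---+------
2  | Shrek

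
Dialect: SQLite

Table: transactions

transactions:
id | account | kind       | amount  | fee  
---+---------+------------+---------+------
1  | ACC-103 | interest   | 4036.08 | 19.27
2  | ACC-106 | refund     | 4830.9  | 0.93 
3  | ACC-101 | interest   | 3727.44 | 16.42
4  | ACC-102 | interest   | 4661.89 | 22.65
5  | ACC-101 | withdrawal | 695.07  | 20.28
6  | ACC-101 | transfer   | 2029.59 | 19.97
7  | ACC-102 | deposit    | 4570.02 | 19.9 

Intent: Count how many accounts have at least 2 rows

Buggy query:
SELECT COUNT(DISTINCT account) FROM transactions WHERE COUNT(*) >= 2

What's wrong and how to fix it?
Bug: WHERE filters individual rows, not groups, so a group-level COUNT is invalid there

Fix: Group first with HAVING COUNT(*) >= 2, then COUNT the resulting groups

Corrected query:
SELECT COUNT(*) FROM (SELECT account FROM transactions GROUP BY account HAVING COUNT(*) >= 2)

Result:
COUNT(*)
--------
2       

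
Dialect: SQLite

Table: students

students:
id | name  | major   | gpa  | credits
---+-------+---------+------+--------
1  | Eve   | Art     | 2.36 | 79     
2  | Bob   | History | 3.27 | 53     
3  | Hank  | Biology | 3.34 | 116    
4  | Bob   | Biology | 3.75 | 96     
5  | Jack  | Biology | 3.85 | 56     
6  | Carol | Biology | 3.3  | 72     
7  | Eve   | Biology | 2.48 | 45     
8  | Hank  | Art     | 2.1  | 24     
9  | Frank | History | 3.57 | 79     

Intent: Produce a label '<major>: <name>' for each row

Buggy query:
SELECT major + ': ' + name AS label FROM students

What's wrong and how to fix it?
Bug: '+' is numeric addition; on text columns SQLite converts them to 0 instead of concatenating

Fix: Use the || operator for string concatenation

Corrected query:
SELECT major || ': ' || name AS label FROM students

Result:
label         
--------------
Art: Eve      
History: Bob  
Biology: Hank 
Biology: Bob  
Biology: Jack 
Biology: Carol
Biology: Eve  
Art: Hank     
History: Frank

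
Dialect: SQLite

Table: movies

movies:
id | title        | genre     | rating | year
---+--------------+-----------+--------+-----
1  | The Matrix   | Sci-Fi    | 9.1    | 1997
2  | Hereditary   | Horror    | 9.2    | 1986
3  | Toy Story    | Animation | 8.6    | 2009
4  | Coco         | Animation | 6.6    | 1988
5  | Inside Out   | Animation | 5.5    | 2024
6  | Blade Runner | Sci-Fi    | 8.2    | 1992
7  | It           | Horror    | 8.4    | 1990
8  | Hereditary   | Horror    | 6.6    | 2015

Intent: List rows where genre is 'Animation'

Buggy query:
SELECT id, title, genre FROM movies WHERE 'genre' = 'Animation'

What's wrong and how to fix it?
Bug: 'genre' in single quotes is a string literal, not the column; the comparison is literal-vs-literal and never true

Fix: Reference the column as genre without single quotes

Corrected query:
SELECT id, title, genre FROM movies WHERE genre = 'Animation'

Result:
id | title      | genre    
---+------------+----------
3  | Toy Story  | Animation
4  | Coco       | Animation
5  | Inside Out | Animation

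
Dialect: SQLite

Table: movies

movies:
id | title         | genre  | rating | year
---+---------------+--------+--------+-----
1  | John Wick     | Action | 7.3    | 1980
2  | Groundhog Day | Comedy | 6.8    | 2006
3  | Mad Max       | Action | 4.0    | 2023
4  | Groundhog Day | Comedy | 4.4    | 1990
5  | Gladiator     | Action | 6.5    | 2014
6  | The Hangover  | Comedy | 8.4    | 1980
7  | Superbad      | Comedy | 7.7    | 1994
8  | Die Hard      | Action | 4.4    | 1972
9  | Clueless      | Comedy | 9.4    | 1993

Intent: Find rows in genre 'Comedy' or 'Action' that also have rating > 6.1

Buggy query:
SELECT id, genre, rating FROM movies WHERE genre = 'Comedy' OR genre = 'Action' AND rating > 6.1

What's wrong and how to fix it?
Bug: AND binds tighter than OR, so this parses as genre = 'Comedy' OR (genre = 'Action' AND rating > 6.1)

Fix: Group the OR with parentheses (or use IN), then AND the threshold

Corrected query:
SELECT id, genre, rating FROM movies WHERE (genre = 'Comedy' OR genre = 'Action') AND rating > 6.1

Result:
id | genre  | rating
---+--------+-------
1  | Action | 7.3   
2  | Comedy | 6.8   
5  | Action | 6.5   
6  | Comedy | 8.4   
7  | Comedy | 7.7   
9  | Comedy | 9.4   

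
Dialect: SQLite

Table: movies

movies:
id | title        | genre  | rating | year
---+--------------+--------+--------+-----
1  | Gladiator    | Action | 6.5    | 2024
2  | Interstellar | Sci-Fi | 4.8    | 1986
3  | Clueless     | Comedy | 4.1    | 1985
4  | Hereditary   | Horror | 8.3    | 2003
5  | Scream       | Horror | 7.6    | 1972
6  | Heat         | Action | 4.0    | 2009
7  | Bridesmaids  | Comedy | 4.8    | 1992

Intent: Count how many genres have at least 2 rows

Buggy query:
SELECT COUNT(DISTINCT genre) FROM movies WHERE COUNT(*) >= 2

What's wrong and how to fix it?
Bug: COUNT(*) cannot appear in WHERE; the per-group count doesn't exist yet

Fix: Use a subquery that GROUPs and filters with HAVING, then count its rows

Corrected query:
SELECT COUNT(*) FROM (SELECT genre FROM movies GROUP BY genre HAVING COUNT(*) >= 2)

Result:
COUNT(*)
--------
3       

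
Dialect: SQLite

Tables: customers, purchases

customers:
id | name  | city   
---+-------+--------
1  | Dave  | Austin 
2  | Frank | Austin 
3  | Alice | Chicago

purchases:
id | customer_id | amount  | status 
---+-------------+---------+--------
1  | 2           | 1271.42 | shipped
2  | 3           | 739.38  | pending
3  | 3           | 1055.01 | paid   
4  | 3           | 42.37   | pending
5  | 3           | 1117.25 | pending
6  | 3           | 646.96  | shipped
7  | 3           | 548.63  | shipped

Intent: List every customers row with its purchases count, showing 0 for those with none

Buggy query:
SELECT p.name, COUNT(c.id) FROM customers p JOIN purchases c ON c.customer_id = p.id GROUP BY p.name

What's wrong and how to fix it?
Bug: INNER JOIN drops customers rows that have no matching purchases rows

Fix: Switch to LEFT JOIN to retain unmatched parent rows

Corrected query:
SELECT p.name, COUNT(c.id) FROM customers p LEFT JOIN purchases c ON c.customer_id = p.id GROUP BY p.name

Result:
name  | COUNT(c.id)
------+------------
Alice | 6          
Dave  | 0          
Frank | 1          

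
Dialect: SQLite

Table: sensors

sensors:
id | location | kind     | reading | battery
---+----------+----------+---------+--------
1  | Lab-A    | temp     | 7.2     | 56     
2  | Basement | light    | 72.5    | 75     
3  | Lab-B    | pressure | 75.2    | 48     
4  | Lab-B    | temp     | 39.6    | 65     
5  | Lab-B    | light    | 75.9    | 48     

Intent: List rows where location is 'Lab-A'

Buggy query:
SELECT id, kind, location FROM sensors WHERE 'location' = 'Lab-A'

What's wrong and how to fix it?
Bug: 'location' in single quotes is a string literal, not the column; the comparison is literal-vs-literal and never true

Fix: Reference the column as location without single quotes

Corrected query:
SELECT id, kind, location FROM sensors WHERE location = 'Lab-A'

Result:
id | kind | location
---+------+---------
1  | temp | Lab-A   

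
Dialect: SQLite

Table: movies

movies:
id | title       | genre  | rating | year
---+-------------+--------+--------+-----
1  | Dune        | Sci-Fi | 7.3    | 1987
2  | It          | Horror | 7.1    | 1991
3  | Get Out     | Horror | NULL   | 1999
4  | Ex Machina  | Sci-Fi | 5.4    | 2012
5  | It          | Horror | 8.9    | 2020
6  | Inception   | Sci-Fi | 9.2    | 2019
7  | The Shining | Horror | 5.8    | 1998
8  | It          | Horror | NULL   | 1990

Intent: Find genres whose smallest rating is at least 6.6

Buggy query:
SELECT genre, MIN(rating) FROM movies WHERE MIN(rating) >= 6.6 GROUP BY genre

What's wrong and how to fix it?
Bug: MIN() in WHERE is a misuse of aggregate

Fix: Replace WHERE with HAVING after the GROUP BY

Corrected query:
SELECT genre, MIN(rating) FROM movies GROUP BY genre HAVING MIN(rating) >= 6.6

Result:
(no rows)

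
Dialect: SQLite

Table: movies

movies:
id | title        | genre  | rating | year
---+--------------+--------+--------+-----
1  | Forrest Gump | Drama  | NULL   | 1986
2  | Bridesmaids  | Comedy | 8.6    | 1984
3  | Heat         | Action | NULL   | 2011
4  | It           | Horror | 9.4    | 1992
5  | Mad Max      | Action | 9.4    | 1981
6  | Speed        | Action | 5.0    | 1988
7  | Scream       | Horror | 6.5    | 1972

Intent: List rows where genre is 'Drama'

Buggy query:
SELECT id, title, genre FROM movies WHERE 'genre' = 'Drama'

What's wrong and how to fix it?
Bug: Single quotes denote string literals in SQL; the column name is being compared as a constant string

Fix: Reference the column as genre without single quotes

Corrected query:
SELECT id, title, genre FROM movies WHERE genre = 'Drama'

Result:
id | title        | genre
---+--------------+------
1  | Forrest Gump | Drama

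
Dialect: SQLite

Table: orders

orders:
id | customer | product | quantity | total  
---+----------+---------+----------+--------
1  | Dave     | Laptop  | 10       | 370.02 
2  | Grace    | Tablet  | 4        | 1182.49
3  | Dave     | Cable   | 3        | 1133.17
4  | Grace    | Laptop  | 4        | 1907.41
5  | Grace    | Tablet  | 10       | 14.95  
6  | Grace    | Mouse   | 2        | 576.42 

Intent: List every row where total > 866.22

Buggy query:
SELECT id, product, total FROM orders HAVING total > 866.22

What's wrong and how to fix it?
Bug: HAVING filters the output of aggregation, but this query has no GROUP BY and no aggregate functions, so SQLite rejects it (HAVING clause on a non-aggregate query); the condition here is per row

Fix: Use WHERE for row-level filtering

Corrected query:
SELECT id, product, total FROM orders WHERE total > 866.22

Result:
id | product | total  
---+---------+--------
2  | Tablet  | 1182.49
3  | Cable   | 1133.17
4  | Laptop  | 1907.41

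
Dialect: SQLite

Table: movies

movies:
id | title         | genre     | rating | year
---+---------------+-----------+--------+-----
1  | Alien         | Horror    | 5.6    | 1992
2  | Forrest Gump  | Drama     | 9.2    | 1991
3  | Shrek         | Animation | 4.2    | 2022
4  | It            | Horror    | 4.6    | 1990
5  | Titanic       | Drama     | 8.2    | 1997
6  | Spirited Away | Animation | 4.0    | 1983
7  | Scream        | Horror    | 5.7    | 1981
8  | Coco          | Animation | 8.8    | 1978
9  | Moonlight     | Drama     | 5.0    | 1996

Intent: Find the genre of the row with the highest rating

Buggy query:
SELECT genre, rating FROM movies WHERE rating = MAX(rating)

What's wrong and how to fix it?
Bug: MAX(rating) is an aggregate and cannot be used directly in WHERE

Fix: Use a subquery: WHERE rating = (SELECT MAX(rating) FROM movies)

Corrected query:
SELECT genre, rating FROM movies WHERE rating = (SELECT MAX(rating) FROM movies)

Result:
genre | rating
------+-------
Drama | 9.2   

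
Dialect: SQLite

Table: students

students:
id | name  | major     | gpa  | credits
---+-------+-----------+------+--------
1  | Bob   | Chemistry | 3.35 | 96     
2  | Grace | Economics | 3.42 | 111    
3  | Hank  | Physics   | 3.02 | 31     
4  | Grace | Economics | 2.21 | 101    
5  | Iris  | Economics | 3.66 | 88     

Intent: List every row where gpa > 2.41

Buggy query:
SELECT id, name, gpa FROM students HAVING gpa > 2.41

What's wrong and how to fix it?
Bug: HAVING filters the output of aggregation, but this query has no GROUP BY and no aggregate functions, so SQLite rejects it (HAVING clause on a non-aggregate query); the condition here is per row

Fix: Replace HAVING with WHERE since the condition applies to individual rows

Corrected query:
SELECT id, name, gpa FROM students WHERE gpa > 2.41

Result:
id | name  | gpa 
---+-------+-----
1  | Bob   | 3.35
2  | Grace | 3.42
3  | Hank  | 3.02
5  | Iris  | 3.66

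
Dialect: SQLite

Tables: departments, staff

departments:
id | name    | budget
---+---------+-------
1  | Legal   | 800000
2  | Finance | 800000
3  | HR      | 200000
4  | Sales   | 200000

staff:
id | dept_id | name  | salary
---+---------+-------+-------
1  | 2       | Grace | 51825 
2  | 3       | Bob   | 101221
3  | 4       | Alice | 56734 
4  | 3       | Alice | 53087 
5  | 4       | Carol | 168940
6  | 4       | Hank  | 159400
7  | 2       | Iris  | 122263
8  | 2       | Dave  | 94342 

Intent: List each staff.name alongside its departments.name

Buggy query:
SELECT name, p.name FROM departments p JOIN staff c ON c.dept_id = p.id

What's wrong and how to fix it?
Bug: 'name' exists in both joined tables, so the database can't tell which one is meant

Fix: Prefix ambiguous columns with the table alias

Corrected query:
SELECT c.name, p.name FROM departments p JOIN staff c ON c.dept_id = p.id

Result:
name  | name   
------+--------
Grace | Finance
Bob   | HR     
Alice | Sales  
Alice | HR     
Carol | Sales  
Hank  | Sales  
Iris  | Finance
Dave  | Finance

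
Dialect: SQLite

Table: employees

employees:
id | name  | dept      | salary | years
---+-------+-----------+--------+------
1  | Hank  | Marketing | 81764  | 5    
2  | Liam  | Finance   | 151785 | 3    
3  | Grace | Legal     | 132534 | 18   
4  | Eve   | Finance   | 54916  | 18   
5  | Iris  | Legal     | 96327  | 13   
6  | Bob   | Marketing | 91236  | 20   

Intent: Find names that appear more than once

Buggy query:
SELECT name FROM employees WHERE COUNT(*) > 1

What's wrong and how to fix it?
Bug: COUNT(*) is an aggregate and cannot be used in WHERE

Fix: GROUP BY name, then filter groups with HAVING COUNT(*) > 1

Corrected query:
SELECT name FROM employees GROUP BY name HAVING COUNT(*) > 1

Result:
(no rows)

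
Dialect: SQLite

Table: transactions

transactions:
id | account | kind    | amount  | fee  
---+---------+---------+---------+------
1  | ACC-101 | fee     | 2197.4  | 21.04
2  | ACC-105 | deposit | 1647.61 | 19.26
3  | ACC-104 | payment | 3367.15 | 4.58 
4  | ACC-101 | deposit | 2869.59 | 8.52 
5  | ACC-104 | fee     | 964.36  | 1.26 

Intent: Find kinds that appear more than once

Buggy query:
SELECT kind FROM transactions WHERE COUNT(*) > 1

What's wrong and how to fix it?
Bug: COUNT(*) is an aggregate and cannot be used in WHERE

Fix: Group first, then use HAVING for the count condition

Corrected query:
SELECT kind FROM transactions GROUP BY kind HAVING COUNT(*) > 1

Result:
kind   
-------
deposit
fee    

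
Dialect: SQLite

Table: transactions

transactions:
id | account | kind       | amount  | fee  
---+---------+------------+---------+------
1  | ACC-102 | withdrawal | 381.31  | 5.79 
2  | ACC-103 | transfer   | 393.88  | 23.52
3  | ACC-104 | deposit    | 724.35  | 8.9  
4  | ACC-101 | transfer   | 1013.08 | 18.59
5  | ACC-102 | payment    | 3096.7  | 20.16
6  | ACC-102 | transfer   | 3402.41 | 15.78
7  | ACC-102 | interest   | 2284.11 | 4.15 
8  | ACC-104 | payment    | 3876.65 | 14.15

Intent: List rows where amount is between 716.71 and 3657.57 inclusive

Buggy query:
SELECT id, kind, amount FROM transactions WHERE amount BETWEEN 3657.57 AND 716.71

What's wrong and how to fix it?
Bug: BETWEEN expects the lower bound first; with 3657.57 AND 716.71 the range is empty

Fix: Swap the bounds so the smaller value comes first

Corrected query:
SELECT id, kind, amount FROM transactions WHERE amount BETWEEN 716.71 AND 3657.57

Result:
id | kind     | amount 
---+----------+--------
3  | deposit  | 724.35 
4  | transfer | 1013.08
5  | payment  | 3096.7 
6  | transfer | 3402.41
7  | interest | 2284.11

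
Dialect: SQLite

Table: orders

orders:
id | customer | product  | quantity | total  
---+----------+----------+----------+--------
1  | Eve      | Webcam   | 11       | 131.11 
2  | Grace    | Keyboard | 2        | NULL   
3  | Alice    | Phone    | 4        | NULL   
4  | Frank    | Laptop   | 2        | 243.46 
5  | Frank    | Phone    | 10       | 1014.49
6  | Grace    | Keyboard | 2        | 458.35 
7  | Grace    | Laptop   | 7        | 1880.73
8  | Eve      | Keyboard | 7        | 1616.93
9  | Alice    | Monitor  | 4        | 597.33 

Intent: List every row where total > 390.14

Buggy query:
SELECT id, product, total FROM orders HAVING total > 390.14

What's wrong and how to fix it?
Bug: This is a non-aggregate query (no GROUP BY, no aggregates), so in SQLite the HAVING clause is invalid here; a row-level condition belongs in WHERE

Fix: Use WHERE for row-level filtering

Corrected query:
SELECT id, product, total FROM orders WHERE total > 390.14

Result:
id | product  | total  
---+----------+--------
5  | Phone    | 1014.49
6  | Keyboard | 458.35 
7  | Laptop   | 1880.73
8  | Keyboard | 1616.93
9  | Monitor  | 597.33 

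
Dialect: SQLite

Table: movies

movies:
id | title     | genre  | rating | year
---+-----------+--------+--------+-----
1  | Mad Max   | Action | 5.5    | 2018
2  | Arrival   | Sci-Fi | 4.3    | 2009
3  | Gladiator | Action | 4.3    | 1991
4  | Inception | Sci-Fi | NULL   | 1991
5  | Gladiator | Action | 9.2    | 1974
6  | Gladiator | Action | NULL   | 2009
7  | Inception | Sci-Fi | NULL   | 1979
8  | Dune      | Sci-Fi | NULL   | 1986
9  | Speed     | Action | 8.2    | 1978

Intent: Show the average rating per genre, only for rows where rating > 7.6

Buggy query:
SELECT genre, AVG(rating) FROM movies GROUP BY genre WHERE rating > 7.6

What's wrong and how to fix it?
Bug: WHERE cannot follow GROUP BY

Fix: Move the WHERE clause before GROUP BY

Corrected query:
SELECT genre, AVG(rating) FROM movies WHERE rating > 7.6 GROUP BY genre

Result:
genre  | AVG(rating)
-------+------------
Action | 8.7        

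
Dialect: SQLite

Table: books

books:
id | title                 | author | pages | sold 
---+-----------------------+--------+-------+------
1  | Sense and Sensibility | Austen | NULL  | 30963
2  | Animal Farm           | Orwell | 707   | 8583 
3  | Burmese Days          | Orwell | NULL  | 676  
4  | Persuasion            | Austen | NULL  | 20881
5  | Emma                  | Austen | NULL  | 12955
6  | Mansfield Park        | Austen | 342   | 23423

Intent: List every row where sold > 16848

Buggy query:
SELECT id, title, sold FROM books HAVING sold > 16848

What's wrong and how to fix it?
Bug: This is a non-aggregate query (no GROUP BY, no aggregates), so in SQLite the HAVING clause is invalid here; a row-level condition belongs in WHERE

Fix: Use WHERE for row-level filtering

Corrected query:
SELECT id, title, sold FROM books WHERE sold > 16848

Result:
id | title                 | sold 
---+-----------------------+------
1  | Sense and Sensibility | 30963
4  | Persuasion            | 20881
6  | Mansfield Park        | 23423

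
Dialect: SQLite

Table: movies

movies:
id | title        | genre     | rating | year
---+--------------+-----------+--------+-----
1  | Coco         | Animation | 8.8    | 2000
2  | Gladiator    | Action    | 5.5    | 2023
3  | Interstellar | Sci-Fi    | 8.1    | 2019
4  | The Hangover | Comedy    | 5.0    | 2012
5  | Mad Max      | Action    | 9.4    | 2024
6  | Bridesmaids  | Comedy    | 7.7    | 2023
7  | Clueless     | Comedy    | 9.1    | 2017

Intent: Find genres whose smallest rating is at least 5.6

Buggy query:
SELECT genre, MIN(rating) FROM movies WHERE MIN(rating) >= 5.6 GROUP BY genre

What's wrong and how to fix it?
Bug: MIN() in WHERE is a misuse of aggregate

Fix: Replace WHERE with HAVING after the GROUP BY

Corrected query:
SELECT genre, MIN(rating) FROM movies GROUP BY genre HAVING MIN(rating) >= 5.6

Result:
genre     | MIN(rating)
----------+------------
Animation | 8.8        
Sci-Fi    | 8.1        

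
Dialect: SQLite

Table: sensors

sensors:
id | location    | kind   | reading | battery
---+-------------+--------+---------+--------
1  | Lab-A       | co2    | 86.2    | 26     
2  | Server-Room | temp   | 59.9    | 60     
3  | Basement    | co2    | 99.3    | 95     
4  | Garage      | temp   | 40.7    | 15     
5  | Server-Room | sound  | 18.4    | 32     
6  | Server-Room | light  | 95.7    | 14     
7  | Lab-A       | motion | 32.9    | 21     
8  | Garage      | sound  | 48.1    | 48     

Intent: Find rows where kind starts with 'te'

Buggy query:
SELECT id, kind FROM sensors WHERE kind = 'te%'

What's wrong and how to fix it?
Bug: '=' compares the literal string including the % character; pattern matching needs LIKE

Fix: Use LIKE for wildcard pattern matching

Corrected query:
SELECT id, kind FROM sensors WHERE kind LIKE 'te%'

Result:
id | kind
---+-----
2  | temp
4  | temp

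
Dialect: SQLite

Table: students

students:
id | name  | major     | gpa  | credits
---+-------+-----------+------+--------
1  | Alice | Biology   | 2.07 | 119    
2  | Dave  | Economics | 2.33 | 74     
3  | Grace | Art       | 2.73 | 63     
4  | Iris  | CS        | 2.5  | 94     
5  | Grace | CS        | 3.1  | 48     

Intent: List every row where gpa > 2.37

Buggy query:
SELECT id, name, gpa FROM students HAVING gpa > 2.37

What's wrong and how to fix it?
Bug: HAVING filters the output of aggregation, but this query has no GROUP BY and no aggregate functions, so SQLite rejects it (HAVING clause on a non-aggregate query); the condition here is per row

Fix: Use WHERE for row-level filtering

Corrected query:
SELECT id, name, gpa FROM students WHERE gpa > 2.37

Result:
id | name  | gpa 
---+-------+-----
3  | Grace | 2.73
4  | Iris  | 2.5 
5  | Grace | 3.1 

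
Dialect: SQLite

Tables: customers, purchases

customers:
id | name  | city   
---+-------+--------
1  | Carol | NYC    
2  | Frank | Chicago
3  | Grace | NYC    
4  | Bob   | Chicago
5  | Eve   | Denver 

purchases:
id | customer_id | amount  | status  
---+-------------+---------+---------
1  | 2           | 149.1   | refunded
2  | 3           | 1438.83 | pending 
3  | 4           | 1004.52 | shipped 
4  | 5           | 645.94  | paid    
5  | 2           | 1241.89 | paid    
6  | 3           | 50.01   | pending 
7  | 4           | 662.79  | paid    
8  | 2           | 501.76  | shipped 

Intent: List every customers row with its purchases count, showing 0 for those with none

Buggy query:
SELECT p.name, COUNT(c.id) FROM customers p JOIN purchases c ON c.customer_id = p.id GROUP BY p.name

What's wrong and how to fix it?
Bug: An inner join excludes parents with zero children

Fix: Use LEFT JOIN so parents without children still appear (COUNT(c.id) gives 0)

Corrected query:
SELECT p.name, COUNT(c.id) FROM customers p LEFT JOIN purchases c ON c.customer_id = p.id GROUP BY p.name

Result:
name  | COUNT(c.id)
------+------------
Bob   | 2          
Carol | 0          
Eve   | 1          
Frank | 3          
Grace | 2          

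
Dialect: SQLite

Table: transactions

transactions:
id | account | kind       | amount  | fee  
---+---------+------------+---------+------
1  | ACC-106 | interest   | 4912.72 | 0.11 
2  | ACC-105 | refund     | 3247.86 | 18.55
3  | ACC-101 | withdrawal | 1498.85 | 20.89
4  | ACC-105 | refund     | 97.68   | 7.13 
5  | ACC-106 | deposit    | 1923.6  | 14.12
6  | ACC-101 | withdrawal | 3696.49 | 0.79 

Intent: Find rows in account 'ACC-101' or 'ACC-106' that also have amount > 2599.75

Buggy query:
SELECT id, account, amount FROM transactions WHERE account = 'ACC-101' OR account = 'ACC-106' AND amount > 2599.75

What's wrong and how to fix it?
Bug: Without parentheses, AND is evaluated before OR, so the amount filter only applies to the 'ACC-106' branch

Fix: Add parentheses around the OR so the AND applies to both alternatives

Corrected query:
SELECT id, account, amount FROM transactions WHERE (account = 'ACC-101' OR account = 'ACC-106') AND amount > 2599.75

Result:
id | account | amount 
---+---------+--------
1  | ACC-106 | 4912.72
6  | ACC-101 | 3696.49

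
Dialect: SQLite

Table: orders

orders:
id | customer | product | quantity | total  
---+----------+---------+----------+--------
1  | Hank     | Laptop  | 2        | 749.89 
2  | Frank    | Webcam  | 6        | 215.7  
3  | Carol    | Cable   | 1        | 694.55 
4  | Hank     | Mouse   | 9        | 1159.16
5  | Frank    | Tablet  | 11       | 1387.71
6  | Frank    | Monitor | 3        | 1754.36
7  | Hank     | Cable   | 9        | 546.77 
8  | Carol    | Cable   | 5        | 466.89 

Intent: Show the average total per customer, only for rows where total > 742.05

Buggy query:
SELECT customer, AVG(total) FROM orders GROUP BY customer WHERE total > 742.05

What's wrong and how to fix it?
Bug: WHERE cannot follow GROUP BY

Fix: Move the WHERE clause before GROUP BY

Corrected query:
SELECT customer, AVG(total) FROM orders WHERE total > 742.05 GROUP BY customer

Result:
customer | AVG(total)
---------+-----------
Frank    | 1571.035  
Hank     | 954.525   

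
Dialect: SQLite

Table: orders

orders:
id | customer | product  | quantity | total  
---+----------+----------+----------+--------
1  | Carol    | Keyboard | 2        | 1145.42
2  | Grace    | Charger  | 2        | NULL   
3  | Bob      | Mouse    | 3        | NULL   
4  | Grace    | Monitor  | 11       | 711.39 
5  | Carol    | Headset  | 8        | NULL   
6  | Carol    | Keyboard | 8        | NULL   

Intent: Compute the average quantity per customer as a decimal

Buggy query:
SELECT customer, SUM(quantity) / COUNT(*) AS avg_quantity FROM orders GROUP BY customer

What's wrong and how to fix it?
Bug: SUM(quantity) and COUNT(*) are both integers; the division truncates the fractional part

Fix: Cast one side to REAL so the division keeps the fractional part

Corrected query:
SELECT customer, SUM(quantity) * 1.0 / COUNT(*) AS avg_quantity FROM orders GROUP BY customer

Result:
customer | avg_quantity
---------+-------------
Bob      | 3           
Carol    | 6           
Grace    | 6.5         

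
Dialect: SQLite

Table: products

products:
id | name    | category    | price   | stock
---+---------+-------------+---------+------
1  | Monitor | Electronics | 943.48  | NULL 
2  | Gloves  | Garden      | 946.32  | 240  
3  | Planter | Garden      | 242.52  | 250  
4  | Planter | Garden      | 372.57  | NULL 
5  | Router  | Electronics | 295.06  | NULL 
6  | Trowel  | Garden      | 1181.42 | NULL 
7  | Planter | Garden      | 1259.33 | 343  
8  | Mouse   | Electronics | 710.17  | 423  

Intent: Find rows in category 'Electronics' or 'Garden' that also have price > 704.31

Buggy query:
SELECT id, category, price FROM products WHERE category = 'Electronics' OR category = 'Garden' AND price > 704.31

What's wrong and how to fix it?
Bug: Without parentheses, AND is evaluated before OR, so the price filter only applies to the 'Garden' branch

Fix: Group the OR with parentheses (or use IN), then AND the threshold

Corrected query:
SELECT id, category, price FROM products WHERE (category = 'Electronics' OR category = 'Garden') AND price > 704.31

Result:
id | category    | price  
---+-------------+--------
1  | Electronics | 943.48 
2  | Garden      | 946.32 
6  | Garden      | 1181.42
7  | Garden      | 1259.33
8  | Electronics | 710.17 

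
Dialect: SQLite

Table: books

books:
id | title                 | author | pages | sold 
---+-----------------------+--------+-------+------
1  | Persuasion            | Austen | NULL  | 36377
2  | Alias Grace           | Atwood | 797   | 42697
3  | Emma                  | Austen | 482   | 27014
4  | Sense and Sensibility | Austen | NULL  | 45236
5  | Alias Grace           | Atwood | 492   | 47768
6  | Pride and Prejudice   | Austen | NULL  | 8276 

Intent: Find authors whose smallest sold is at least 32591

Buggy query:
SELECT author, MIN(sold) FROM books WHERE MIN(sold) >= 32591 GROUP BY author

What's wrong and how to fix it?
Bug: MIN() in WHERE is a misuse of aggregate

Fix: Use HAVING for the per-group MIN condition

Corrected query:
SELECT author, MIN(sold) FROM books GROUP BY author HAVING MIN(sold) >= 32591

Result:
author | MIN(sold)
-------+----------
Atwood | 42697    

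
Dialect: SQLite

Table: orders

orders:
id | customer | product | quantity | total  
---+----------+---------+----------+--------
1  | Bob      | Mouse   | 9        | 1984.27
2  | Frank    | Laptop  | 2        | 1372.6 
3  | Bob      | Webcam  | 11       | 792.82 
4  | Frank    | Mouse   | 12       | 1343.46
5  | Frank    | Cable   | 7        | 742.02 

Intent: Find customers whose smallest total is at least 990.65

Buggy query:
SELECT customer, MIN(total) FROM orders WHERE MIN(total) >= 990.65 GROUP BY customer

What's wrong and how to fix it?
Bug: MIN() in WHERE is a misuse of aggregate

Fix: Use HAVING for the per-group MIN condition

Corrected query:
SELECT customer, MIN(total) FROM orders GROUP BY customer HAVING MIN(total) >= 990.65

Result:
(no rows)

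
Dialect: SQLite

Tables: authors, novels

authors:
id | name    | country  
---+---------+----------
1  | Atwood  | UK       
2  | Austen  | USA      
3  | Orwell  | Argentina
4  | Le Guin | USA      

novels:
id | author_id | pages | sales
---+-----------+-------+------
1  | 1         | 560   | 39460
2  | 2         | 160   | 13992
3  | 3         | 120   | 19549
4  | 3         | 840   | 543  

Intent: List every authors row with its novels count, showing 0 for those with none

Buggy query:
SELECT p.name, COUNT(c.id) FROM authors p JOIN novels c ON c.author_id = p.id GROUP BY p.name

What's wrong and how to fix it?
Bug: INNER JOIN drops authors rows that have no matching novels rows

Fix: Switch to LEFT JOIN to retain unmatched parent rows

Corrected query:
SELECT p.name, COUNT(c.id) FROM authors p LEFT JOIN novels c ON c.author_id = p.id GROUP BY p.name

Result:
name    | COUNT(c.id)
--------+------------
Atwood  | 1          
Austen  | 1          
Le Guin | 0          
Orwell  | 2          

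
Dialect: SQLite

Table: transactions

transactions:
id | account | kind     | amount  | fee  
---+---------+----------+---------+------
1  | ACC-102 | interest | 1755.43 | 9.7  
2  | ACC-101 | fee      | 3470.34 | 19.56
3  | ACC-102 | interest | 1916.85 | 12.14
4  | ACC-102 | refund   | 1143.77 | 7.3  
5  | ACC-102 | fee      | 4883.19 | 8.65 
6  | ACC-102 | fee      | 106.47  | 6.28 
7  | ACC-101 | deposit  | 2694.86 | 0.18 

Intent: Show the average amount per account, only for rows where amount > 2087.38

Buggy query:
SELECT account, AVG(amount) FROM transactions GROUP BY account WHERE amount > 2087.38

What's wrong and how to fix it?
Bug: Row-level WHERE must come before GROUP BY in the clause order

Fix: Move the WHERE clause before GROUP BY

Corrected query:
SELECT account, AVG(amount) FROM transactions WHERE amount > 2087.38 GROUP BY account

Result:
account | AVG(amount)
--------+------------
ACC-101 | 3082.6     
ACC-102 | 4883.19    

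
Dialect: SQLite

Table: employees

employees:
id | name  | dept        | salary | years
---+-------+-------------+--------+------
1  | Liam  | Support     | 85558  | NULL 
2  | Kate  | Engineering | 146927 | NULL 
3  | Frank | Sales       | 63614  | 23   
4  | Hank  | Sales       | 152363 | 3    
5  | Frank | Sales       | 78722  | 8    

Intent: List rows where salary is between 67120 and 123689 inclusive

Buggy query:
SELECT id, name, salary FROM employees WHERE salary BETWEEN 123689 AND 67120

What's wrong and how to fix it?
Bug: BETWEEN expects the lower bound first; with 123689 AND 67120 the range is empty

Fix: Write BETWEEN 67120 AND 123689

Corrected query:
SELECT id, name, salary FROM employees WHERE salary BETWEEN 67120 AND 123689

Result:
id | name  | salary
---+-------+-------
1  | Liam  | 85558 
5  | Frank | 78722 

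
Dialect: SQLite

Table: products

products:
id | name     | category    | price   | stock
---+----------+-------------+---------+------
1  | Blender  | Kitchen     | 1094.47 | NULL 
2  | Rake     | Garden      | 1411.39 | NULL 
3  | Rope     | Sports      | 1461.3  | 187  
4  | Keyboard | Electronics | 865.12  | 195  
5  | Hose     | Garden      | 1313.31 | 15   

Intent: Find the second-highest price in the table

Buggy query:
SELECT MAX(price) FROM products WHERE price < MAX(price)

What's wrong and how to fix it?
Bug: MAX(price) on the right of the comparison is an aggregate-in-WHERE error

Fix: Compute the overall MAX in a subquery, then take MAX of rows below it

Corrected query:
SELECT MAX(price) FROM products WHERE price < (SELECT MAX(price) FROM products)

Result:
MAX(price)
----------
1411.39   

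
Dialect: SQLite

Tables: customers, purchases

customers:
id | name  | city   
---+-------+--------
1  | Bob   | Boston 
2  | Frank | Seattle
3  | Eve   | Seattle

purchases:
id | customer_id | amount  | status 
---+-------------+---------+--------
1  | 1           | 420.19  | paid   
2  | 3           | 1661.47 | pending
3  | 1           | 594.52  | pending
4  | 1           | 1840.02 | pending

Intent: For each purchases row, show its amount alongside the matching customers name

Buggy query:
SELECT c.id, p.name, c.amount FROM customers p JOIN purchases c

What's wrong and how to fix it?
Bug: Missing join condition: each purchases row is matched to all customers rows instead of just its own

Fix: Specify the join condition linking the foreign key to the parent id

Corrected query:
SELECT c.id, p.name, c.amount FROM customers p JOIN purchases c ON c.customer_id = p.id

Result:
id | name | amount 
---+------+--------
1  | Bob  | 420.19 
2  | Eve  | 1661.47
3  | Bob  | 594.52 
4  | Bob  | 1840.02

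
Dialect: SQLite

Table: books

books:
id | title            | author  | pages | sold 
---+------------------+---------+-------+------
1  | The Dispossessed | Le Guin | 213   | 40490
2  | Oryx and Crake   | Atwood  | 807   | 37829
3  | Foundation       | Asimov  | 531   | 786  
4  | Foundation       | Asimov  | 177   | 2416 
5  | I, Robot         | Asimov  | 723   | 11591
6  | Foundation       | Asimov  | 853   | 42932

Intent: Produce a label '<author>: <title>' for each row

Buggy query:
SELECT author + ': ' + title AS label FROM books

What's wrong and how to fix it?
Bug: SQLite uses || for string concatenation; + coerces text to numbers (yielding 0)

Fix: Replace + with || to concatenate text

Corrected query:
SELECT author || ': ' || title AS label FROM books

Result:
label                    
-------------------------
Le Guin: The Dispossessed
Atwood: Oryx and Crake   
Asimov: Foundation       
Asimov: Foundation       
Asimov: I, Robot         
Asimov: Foundation       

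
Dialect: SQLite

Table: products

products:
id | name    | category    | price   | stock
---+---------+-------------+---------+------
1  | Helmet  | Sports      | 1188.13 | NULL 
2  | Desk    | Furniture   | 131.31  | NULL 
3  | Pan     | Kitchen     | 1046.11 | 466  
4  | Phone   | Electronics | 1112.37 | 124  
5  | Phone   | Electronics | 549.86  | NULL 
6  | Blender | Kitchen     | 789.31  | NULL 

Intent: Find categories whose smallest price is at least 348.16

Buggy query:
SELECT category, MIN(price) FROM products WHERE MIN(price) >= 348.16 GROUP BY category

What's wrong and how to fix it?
Bug: MIN() in WHERE is a misuse of aggregate

Fix: Use HAVING for the per-group MIN condition

Corrected query:
SELECT category, MIN(price) FROM products GROUP BY category HAVING MIN(price) >= 348.16

Result:
category    | MIN(price)
------------+-----------
Electronics | 549.86    
Kitchen     | 789.31    
Sports      | 1188.13   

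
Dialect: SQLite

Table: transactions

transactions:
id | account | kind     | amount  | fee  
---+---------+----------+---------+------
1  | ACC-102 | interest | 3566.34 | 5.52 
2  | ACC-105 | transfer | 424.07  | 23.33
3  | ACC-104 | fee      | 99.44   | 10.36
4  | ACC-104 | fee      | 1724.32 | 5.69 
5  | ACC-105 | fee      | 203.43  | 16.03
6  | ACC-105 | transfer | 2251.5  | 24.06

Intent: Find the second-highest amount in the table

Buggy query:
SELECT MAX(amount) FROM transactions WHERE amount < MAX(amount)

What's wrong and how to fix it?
Bug: MAX(amount) on the right of the comparison is an aggregate-in-WHERE error

Fix: Compute the overall MAX in a subquery, then take MAX of rows below it

Corrected query:
SELECT MAX(amount) FROM transactions WHERE amount < (SELECT MAX(amount) FROM transactions)

Result:
MAX(amount)
-----------
2251.5     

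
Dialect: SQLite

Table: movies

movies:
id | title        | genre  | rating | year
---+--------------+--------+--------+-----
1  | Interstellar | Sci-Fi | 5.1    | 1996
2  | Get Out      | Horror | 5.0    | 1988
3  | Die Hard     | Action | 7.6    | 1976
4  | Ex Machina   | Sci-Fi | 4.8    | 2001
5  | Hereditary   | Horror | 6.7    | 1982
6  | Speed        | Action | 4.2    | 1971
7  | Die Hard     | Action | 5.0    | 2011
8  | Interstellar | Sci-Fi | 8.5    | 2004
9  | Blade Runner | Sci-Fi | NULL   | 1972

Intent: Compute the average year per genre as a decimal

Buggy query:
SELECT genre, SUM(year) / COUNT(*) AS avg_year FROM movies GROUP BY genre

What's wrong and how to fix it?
Bug: SUM(year) and COUNT(*) are both integers; the division truncates the fractional part

Fix: Multiply by 1.0 (or CAST to REAL) to force floating-point division

Corrected query:
SELECT genre, SUM(year) * 1.0 / COUNT(*) AS avg_year FROM movies GROUP BY genre

Result:
genre  | avg_year
-------+---------
Action | 1986    
Horror | 1985    
Sci-Fi | 1993.25 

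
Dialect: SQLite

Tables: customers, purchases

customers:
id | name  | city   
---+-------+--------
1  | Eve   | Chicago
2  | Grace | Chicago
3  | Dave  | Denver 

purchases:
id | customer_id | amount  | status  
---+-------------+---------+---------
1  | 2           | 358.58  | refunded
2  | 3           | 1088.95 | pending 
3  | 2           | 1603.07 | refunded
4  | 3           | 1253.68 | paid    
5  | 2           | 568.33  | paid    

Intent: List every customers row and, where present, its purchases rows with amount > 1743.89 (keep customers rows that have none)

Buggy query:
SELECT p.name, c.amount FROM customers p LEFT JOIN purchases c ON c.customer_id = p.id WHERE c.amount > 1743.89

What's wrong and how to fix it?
Bug: Filtering c.amount in WHERE discards the NULL rows produced by LEFT JOIN, turning it into an inner join

Fix: Move the right-table condition into the ON clause so unmatched parents are kept

Corrected query:
SELECT p.name, c.amount FROM customers p LEFT JOIN purchases c ON c.customer_id = p.id AND c.amount > 1743.89

Result:
name  | amount
------+-------
Eve   | NULL  
Grace | NULL  
Dave  | NULL  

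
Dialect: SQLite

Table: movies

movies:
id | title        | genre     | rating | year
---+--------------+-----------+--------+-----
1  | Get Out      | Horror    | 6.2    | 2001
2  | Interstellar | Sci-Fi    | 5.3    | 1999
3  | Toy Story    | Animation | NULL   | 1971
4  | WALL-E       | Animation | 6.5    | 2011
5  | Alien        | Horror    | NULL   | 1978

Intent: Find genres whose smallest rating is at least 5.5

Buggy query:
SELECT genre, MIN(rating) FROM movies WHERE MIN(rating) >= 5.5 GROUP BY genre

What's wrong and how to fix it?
Bug: MIN() in WHERE is a misuse of aggregate

Fix: Replace WHERE with HAVING after the GROUP BY

Corrected query:
SELECT genre, MIN(rating) FROM movies GROUP BY genre HAVING MIN(rating) >= 5.5

Result:
genre     | MIN(rating)
----------+------------
Animation | 6.5        
Horror    | 6.2        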